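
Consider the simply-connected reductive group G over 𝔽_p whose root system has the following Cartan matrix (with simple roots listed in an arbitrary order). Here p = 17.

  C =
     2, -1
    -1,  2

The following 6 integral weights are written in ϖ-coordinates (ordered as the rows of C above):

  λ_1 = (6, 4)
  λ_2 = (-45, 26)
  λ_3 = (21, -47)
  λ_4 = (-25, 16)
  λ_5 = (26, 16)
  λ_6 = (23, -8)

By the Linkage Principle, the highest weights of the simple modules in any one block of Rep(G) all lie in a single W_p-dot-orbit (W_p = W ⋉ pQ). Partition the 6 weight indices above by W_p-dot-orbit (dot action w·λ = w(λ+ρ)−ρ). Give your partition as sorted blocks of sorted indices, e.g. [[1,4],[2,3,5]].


A_2 Cartan matrix, 2 simple roots permuted; ρ=(1,1).

λ_j+ρ reflected into Ā_17 (⟨·,θ^∨⟩≤17); 2-tuples as given:

  [1] (7, 5)
  [2] (10, 0)
  [3] (7, 5)
  [4] (10, 0)
  [5] (10, 0)
  [6] (10, 0)

The 6 indices split into 2 linkage classes (same alcove rep ⇔ same W_17-dot-orbit):

[[1, 3], [2, 4, 5, 6]]


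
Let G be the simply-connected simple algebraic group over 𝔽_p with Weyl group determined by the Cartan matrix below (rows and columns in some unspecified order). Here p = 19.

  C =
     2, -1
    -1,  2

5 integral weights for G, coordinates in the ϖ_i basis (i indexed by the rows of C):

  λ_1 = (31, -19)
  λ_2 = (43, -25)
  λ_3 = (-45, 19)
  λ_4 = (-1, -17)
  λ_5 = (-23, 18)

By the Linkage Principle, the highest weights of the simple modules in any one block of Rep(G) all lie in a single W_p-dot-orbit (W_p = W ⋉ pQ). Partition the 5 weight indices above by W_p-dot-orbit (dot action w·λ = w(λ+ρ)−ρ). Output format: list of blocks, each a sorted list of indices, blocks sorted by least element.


Root system A_2: the 2×2 matrix C matches after relabeling.

Ā_19 reps of the 5 weights (A_2, coords as presented):

  [1] (1, 5);  [2] (1, 5);  [3] (1, 5);  [4] (16, 0);  [5] (16, 0)

Linkage partition of the 5 weights (2 classes, p=19):

[[1, 2, 3], [4, 5]]


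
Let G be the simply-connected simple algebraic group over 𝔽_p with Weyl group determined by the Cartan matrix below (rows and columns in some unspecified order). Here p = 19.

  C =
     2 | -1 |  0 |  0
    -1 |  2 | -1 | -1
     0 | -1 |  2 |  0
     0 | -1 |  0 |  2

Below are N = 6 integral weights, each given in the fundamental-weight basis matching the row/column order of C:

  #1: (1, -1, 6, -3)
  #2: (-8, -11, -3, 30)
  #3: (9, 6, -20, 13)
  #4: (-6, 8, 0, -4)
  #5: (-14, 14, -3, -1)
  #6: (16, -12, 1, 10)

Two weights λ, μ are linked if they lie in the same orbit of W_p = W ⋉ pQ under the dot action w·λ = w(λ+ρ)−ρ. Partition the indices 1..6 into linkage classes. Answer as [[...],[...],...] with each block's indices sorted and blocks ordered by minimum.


D_4 Cartan matrix, 4 simple roots permuted; ρ=(1,1,1,1).

λ_j+ρ reflected into Ā_19 (⟨·,θ^∨⟩≤19); 4-tuples as given:

  λ_1 → (0, 2, 5, 0)
  λ_2 → (0, 2, 5, 0)
  λ_3 → (0, 2, 5, 0)
  λ_4 → (5, 1, 1, 3)
  λ_5 → (13, 0, 2, 0)
  λ_6 → (6, 2, 9, 0)

4 distinct reps among the 6 weights ⇒ 4 W_19-linkage classes:

[[1, 2, 3], [4], [5], [6]]


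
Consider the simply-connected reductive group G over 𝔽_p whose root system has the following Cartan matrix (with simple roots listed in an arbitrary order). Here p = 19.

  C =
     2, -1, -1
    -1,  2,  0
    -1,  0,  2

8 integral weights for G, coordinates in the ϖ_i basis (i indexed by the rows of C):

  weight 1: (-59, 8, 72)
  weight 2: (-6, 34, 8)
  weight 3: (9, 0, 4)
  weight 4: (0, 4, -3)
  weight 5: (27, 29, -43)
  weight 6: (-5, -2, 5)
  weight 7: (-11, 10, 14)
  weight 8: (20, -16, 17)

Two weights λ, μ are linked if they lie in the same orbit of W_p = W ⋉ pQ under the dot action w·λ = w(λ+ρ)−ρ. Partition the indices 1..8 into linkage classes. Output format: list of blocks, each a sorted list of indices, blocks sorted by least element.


Root system A_3: the 3×3 matrix C matches after relabeling.

Each λ_j+ρ reduced to Ā_19; 3-tuples below use C's row order:

    [1] (10, 1, 5)
    [2] (10, 1, 5)
    [3] (10, 1, 5)
    [4] (1, 4, 1)
    [5] (10, 1, 5)
    [6] (1, 4, 1)
    [7] (10, 1, 5)
    [8] (1, 4, 1)

The 8 indices split into 2 linkage classes (same alcove rep ⇔ same W_19-dot-orbit):

[[1, 2, 3, 5, 7], [4, 6, 8]]


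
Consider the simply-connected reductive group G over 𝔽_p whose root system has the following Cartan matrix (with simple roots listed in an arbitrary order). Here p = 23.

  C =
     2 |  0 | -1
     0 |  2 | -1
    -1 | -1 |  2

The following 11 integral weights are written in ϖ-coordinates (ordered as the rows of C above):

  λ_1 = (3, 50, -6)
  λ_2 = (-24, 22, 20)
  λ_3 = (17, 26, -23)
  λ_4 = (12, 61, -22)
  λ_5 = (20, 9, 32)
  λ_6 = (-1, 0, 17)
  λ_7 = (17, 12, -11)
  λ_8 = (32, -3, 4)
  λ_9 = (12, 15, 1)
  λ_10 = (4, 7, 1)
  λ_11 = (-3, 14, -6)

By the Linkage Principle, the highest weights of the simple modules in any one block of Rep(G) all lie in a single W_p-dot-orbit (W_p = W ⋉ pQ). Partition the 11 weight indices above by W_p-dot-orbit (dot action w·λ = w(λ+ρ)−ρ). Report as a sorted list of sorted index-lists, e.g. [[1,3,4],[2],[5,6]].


C ↔ A_3 under row/col permutation; |W(A_3)| = 24.

λ_j+ρ reflected into Ā_23 (⟨·,θ^∨⟩≤23); 3-tuples as given:

  1: (0, 1, 18);  2: (0, 0, 2);  3: (0, 1, 18);  4: (5, 8, 2);  5: (8, 3, 10);  6: (0, 1, 18);  7: (8, 3, 10);  8: (8, 3, 10);  9: (5, 8, 2);  10: (5, 8, 2);  11: (5, 8, 2)

Linkage partition of the 11 weights (4 classes, p=23):

[[1, 3, 6], [2], [4, 9, 10, 11], [5, 7, 8]]


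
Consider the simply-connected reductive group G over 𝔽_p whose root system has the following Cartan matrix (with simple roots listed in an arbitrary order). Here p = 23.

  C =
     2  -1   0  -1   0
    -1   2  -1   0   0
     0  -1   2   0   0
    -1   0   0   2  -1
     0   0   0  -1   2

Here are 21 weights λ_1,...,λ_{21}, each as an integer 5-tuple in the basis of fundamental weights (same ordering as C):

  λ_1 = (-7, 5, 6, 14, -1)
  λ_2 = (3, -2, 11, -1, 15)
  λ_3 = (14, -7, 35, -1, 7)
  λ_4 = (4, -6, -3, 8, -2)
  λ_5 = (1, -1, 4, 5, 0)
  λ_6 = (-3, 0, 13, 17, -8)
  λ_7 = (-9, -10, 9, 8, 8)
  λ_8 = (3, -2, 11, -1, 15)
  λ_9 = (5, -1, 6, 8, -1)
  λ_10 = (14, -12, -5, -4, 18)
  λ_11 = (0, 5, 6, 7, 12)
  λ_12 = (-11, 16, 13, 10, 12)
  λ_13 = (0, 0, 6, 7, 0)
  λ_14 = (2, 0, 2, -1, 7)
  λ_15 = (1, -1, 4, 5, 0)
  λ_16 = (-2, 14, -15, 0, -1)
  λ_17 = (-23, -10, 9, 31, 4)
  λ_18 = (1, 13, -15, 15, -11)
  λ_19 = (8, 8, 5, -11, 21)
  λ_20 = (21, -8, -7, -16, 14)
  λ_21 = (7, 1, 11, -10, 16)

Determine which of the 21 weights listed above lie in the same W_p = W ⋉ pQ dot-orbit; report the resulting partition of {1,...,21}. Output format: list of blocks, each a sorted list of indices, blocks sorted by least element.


Cartan matrix: type A_5 (|W|=720); un-permuting the 5 rows.

Ā_23 reps of the 21 weights (A_5, coords as presented):

    λ_1+ρ ↦ (6, 0, 7, 9, 0)
    λ_2+ρ ↦ (3, 1, 3, 0, 8)
    λ_3+ρ ↦ (6, 0, 7, 9, 0)
    λ_4+ρ ↦ (2, 0, 5, 6, 1)
    λ_5+ρ ↦ (2, 0, 5, 6, 1)
    λ_6+ρ ↦ (1, 1, 5, 8, 1)
    λ_7+ρ ↦ (1, 1, 7, 8, 1)
    λ_8+ρ ↦ (3, 1, 3, 0, 8)
    λ_9+ρ ↦ (6, 0, 7, 9, 0)
    λ_10+ρ ↦ (3, 1, 3, 0, 8)
    λ_11+ρ ↦ (1, 1, 5, 8, 1)
    λ_12+ρ ↦ (1, 1, 7, 8, 1)
    λ_13+ρ ↦ (1, 1, 7, 8, 1)
    λ_14+ρ ↦ (3, 1, 3, 0, 8)
    λ_15+ρ ↦ (2, 0, 5, 6, 1)
    λ_16+ρ ↦ (1, 0, 14, 0, 0)
    λ_17+ρ ↦ (1, 1, 7, 8, 1)
    λ_18+ρ ↦ (2, 0, 5, 6, 1)
    λ_19+ρ ↦ (1, 1, 7, 8, 1)
    λ_20+ρ ↦ (6, 0, 7, 9, 0)
    λ_21+ρ ↦ (1, 1, 5, 8, 1)

Partition of {1..21} into 6 W_23-dot-orbits:

[[1, 3, 9, 20], [2, 8, 10, 14], [4, 5, 15, 18], [6, 11, 21], [7, 12, 13, 17, 19], [16]]


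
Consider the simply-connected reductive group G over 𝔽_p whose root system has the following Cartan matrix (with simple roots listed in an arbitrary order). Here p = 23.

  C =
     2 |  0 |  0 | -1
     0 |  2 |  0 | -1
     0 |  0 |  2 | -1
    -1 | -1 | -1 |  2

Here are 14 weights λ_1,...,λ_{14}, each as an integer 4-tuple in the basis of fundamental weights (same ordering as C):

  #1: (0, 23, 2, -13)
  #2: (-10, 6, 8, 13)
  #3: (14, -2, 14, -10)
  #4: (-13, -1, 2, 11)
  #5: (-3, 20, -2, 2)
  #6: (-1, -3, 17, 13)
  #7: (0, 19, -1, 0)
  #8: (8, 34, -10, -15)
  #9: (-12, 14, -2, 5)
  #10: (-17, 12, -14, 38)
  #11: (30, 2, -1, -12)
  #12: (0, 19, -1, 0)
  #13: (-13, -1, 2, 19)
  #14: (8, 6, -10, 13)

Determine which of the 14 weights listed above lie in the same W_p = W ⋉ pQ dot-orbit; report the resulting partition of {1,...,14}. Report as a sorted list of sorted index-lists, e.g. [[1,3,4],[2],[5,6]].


Cartan matrix: type D_4 (|W|=192); un-permuting the 4 rows.

Each λ_j+ρ reduced to Ā_23; 4-tuples below use C's row order:

  1: (3, 4, 1, 7) · 2: (2, 0, 2, 7) · 3: (5, 9, 5, 1) · 4: (12, 0, 3, 0) · 5: (1, 20, 0, 1) · 6: (2, 0, 2, 7) · 7: (1, 20, 0, 1) · 8: (2, 0, 2, 7) · 9: (5, 9, 5, 1) · 10: (3, 0, 0, 7) · 11: (12, 0, 3, 0) · 12: (1, 20, 0, 1) · 13: (12, 0, 3, 0) · 14: (2, 0, 2, 7)

Linkage partition of the 14 weights (6 classes, p=23):

[[1], [2, 6, 8, 14], [3, 9], [4, 11, 13], [5, 7, 12], [10]]


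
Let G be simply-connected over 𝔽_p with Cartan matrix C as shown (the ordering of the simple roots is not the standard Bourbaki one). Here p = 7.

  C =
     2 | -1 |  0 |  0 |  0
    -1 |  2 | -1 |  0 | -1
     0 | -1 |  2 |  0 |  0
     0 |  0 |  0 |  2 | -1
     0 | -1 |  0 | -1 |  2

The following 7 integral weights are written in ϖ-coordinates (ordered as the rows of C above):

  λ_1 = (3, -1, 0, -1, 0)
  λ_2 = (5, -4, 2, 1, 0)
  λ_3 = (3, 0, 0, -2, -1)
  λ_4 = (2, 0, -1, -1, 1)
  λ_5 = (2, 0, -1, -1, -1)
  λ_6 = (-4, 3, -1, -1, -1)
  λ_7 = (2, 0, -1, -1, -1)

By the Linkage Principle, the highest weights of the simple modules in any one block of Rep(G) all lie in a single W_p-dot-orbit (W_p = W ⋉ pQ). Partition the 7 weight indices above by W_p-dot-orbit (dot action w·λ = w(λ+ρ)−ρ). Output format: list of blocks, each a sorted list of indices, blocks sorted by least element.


Dynkin diagram of C (from the 8 off-diagonal −1 entries): D_5.

Each λ_j+ρ reduced to Ā_7; 5-tuples below use C's row order:

  λ_1 → (4, 0, 1, 0, 1);  λ_2 → (3, 1, 0, 0, 0);  λ_3 → (4, 0, 1, 0, 1);  λ_4 → (3, 1, 0, 0, 0);  λ_5 → (3, 1, 0, 0, 0);  λ_6 → (3, 1, 0, 0, 0);  λ_7 → (3, 1, 0, 0, 0)

The 7 indices split into 2 linkage classes (same alcove rep ⇔ same W_7-dot-orbit):

[[1, 3], [2, 4, 5, 6, 7]]


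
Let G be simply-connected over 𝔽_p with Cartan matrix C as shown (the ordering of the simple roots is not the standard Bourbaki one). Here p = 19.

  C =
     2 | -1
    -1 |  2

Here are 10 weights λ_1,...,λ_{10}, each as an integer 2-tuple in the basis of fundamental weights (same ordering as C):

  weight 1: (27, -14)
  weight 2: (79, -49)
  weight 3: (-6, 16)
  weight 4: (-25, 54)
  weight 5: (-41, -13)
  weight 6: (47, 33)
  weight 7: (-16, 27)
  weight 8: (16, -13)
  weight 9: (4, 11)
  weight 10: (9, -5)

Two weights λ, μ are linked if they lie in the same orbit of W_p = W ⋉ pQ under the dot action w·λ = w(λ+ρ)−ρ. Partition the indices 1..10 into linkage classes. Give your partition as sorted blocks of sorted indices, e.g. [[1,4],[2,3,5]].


Dynkin diagram of C (from the 2 off-diagonal −1 entries): A_2.

Alcove-folded reps (p=19, 10 weights, presented ϖ-order):

    λ_1+ρ ↦ (6, 4)
    λ_2+ρ ↦ (6, 4)
    λ_3+ρ ↦ (5, 12)
    λ_4+ρ ↦ (5, 12)
    λ_5+ρ ↦ (5, 12)
    λ_6+ρ ↦ (6, 4)
    λ_7+ρ ↦ (6, 4)
    λ_8+ρ ↦ (5, 12)
    λ_9+ρ ↦ (5, 12)
    λ_10+ρ ↦ (6, 4)

The 10 indices split into 2 linkage classes (same alcove rep ⇔ same W_19-dot-orbit):

[[1, 2, 6, 7, 10], [3, 4, 5, 8, 9]]


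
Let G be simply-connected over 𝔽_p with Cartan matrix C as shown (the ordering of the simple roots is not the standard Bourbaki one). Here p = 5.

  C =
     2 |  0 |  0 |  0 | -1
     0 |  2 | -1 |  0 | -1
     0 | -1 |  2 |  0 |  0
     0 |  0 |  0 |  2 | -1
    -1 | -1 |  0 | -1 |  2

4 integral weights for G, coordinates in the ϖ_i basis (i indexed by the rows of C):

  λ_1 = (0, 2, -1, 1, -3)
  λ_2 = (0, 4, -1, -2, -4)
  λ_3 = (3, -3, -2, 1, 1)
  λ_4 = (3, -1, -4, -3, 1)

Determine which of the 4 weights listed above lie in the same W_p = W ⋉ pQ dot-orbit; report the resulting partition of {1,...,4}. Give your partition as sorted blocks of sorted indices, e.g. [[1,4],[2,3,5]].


C ↔ D_5 under row/col permutation; |W(D_5)| = 1920.

Folding the 4 weights λ_j+ρ into Ā_5 (reps in the given 5-coord order):

    [1] (1, 1, 0, 0, 1)
    [2] (1, 0, 1, 1, 1)
    [3] (1, 0, 1, 1, 1)
    [4] (1, 0, 1, 1, 1)

Partition of {1..4} into 2 W_5-dot-orbits:

[[1], [2, 3, 4]]


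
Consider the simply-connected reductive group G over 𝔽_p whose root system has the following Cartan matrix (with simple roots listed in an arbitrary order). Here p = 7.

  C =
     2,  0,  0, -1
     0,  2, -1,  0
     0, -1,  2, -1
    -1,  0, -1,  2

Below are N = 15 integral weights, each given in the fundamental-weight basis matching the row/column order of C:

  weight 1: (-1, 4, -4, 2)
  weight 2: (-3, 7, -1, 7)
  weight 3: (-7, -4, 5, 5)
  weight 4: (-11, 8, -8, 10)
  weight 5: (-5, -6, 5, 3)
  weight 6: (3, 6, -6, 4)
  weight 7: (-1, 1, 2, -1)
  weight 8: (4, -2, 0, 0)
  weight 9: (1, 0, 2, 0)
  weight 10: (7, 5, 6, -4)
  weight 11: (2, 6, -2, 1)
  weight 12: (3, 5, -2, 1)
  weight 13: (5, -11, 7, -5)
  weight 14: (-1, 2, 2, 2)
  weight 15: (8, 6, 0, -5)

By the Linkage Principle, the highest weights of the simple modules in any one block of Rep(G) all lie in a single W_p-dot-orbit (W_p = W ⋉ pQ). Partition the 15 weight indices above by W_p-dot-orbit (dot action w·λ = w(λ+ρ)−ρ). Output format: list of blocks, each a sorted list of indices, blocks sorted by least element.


Type A_4, rank 4, |W|=120; reorder rows/cols to standard.

λ_j+ρ reflected into Ā_7 (⟨·,θ^∨⟩≤7); 4-tuples as given:

  λ_1+ρ ↦ (0, 2, 3, 0);  λ_2+ρ ↦ (5, 1, 0, 1);  λ_3+ρ ↦ (1, 2, 1, 0);  λ_4+ρ ↦ (2, 1, 3, 1);  λ_5+ρ ↦ (1, 2, 1, 0);  λ_6+ρ ↦ (0, 2, 3, 0);  λ_7+ρ ↦ (0, 2, 3, 0);  λ_8+ρ ↦ (5, 1, 0, 1);  λ_9+ρ ↦ (2, 1, 3, 1);  λ_10+ρ ↦ (2, 1, 3, 1);  λ_11+ρ ↦ (1, 2, 1, 0);  λ_12+ρ ↦ (0, 1, 1, 1);  λ_13+ρ ↦ (2, 1, 3, 1);  λ_14+ρ ↦ (2, 1, 3, 1);  λ_15+ρ ↦ (1, 2, 1, 0)

Partition of {1..15} into 5 W_7-dot-orbits:

[[1, 6, 7], [2, 8], [3, 5, 11, 15], [4, 9, 10, 13, 14], [12]]


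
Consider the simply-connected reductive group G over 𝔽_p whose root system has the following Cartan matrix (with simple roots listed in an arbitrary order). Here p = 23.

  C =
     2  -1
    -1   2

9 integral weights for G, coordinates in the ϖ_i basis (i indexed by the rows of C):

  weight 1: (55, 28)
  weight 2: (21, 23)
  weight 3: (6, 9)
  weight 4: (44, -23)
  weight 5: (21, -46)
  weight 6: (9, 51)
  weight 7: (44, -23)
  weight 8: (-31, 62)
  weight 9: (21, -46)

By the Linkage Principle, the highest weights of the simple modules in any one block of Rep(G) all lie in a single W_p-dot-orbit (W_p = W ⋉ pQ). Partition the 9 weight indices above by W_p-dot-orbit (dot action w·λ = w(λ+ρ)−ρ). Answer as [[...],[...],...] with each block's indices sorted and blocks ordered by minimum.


A_2 Cartan matrix, 2 simple roots permuted; ρ=(1,1).

Ā_23 reps of the 9 weights (A_2, coords as presented):

  [1] (7, 10) · [2] (1, 0) · [3] (7, 10) · [4] (1, 0) · [5] (1, 0) · [6] (7, 10) · [7] (1, 0) · [8] (7, 10) · [9] (1, 0)

Partition of {1..9} into 2 W_23-dot-orbits:

[[1, 3, 6, 8], [2, 4, 5, 7, 9]]


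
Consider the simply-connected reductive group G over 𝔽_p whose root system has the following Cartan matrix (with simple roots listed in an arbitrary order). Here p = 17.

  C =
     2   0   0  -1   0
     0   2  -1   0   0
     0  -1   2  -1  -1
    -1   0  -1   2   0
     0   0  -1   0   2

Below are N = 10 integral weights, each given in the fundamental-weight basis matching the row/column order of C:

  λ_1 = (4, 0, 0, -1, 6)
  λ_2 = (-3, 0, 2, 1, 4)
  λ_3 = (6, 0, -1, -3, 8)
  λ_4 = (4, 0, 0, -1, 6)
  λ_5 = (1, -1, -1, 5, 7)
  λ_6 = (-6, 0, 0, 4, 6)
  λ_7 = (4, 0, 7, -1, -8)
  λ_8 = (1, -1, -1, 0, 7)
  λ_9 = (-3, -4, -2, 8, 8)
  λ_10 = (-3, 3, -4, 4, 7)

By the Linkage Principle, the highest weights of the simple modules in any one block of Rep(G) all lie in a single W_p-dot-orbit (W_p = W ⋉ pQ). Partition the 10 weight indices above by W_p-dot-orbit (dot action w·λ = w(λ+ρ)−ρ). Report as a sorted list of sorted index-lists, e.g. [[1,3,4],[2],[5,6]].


Dynkin diagram of C (from the 8 off-diagonal −1 entries): D_5.

Alcove-folded reps (p=17, 10 weights, presented ϖ-order):

  [1] (5, 1, 1, 0, 7) · [2] (2, 1, 3, 0, 5) · [3] (5, 1, 1, 0, 7) · [4] (5, 1, 1, 0, 7) · [5] (2, 0, 0, 1, 8) · [6] (5, 1, 1, 0, 7) · [7] (5, 1, 1, 0, 7) · [8] (2, 0, 0, 1, 8) · [9] (2, 1, 3, 0, 5) · [10] (2, 1, 3, 0, 5)

Partition of {1..10} into 3 W_17-dot-orbits:

[[1, 3, 4, 6, 7], [2, 9, 10], [5, 8]]


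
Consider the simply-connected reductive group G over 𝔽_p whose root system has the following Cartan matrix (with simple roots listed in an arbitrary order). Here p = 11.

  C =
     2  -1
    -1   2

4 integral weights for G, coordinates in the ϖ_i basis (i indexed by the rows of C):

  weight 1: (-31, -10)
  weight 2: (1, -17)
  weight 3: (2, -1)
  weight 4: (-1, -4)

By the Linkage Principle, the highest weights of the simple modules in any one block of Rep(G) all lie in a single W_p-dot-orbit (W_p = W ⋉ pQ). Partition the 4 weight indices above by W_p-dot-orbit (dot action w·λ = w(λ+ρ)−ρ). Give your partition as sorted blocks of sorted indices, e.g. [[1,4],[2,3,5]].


Root system A_2: the 2×2 matrix C matches after relabeling.

Folding the 4 weights λ_j+ρ into Ā_11 (reps in the given 2-coord order):

  1: (6, 3)
  2: (6, 3)
  3: (3, 0)
  4: (3, 0)

2 distinct reps among the 4 weights ⇒ 2 W_11-linkage classes:

[[1, 2], [3, 4]]


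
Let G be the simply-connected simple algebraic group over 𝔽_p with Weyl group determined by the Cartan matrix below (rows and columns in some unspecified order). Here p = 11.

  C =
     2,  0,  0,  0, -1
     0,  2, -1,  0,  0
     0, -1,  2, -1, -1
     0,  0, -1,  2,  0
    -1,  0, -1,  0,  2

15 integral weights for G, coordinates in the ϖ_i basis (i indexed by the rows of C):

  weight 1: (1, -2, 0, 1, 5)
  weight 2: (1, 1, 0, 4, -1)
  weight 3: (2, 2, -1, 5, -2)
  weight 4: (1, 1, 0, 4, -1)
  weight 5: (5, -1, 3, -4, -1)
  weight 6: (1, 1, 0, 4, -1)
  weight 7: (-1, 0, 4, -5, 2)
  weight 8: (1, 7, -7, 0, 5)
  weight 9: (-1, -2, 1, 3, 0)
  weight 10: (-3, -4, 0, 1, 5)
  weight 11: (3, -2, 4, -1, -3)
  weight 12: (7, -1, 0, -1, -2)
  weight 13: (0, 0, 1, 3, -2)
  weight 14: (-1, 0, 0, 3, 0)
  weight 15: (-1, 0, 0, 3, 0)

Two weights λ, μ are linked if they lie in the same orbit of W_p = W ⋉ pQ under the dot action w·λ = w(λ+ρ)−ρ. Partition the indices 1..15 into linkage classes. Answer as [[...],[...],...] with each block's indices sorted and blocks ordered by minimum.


Type D_5, rank 5, |W|=1920; reorder rows/cols to standard.

Ā_11 reps of the 15 weights (D_5, coords as presented):

    λ_1+ρ ↦ (2, 1, 0, 2, 0)
    λ_2+ρ ↦ (2, 2, 1, 5, 0)
    λ_3+ρ ↦ (2, 2, 1, 5, 0)
    λ_4+ρ ↦ (2, 2, 1, 5, 0)
    λ_5+ρ ↦ (6, 0, 1, 3, 0)
    λ_6+ρ ↦ (2, 2, 1, 5, 0)
    λ_7+ρ ↦ (0, 1, 1, 4, 1)
    λ_8+ρ ↦ (2, 2, 1, 5, 0)
    λ_9+ρ ↦ (0, 1, 1, 4, 1)
    λ_10+ρ ↦ (2, 1, 2, 0, 2)
    λ_11+ρ ↦ (2, 1, 2, 0, 2)
    λ_12+ρ ↦ (7, 0, 0, 0, 1)
    λ_13+ρ ↦ (0, 1, 1, 4, 1)
    λ_14+ρ ↦ (0, 1, 1, 4, 1)
    λ_15+ρ ↦ (0, 1, 1, 4, 1)

Grouping the 15 weights by Ā_11-representative: 6 linkage classes.

[[1], [2, 3, 4, 6, 8], [5], [7, 9, 13, 14, 15], [10, 11], [12]]


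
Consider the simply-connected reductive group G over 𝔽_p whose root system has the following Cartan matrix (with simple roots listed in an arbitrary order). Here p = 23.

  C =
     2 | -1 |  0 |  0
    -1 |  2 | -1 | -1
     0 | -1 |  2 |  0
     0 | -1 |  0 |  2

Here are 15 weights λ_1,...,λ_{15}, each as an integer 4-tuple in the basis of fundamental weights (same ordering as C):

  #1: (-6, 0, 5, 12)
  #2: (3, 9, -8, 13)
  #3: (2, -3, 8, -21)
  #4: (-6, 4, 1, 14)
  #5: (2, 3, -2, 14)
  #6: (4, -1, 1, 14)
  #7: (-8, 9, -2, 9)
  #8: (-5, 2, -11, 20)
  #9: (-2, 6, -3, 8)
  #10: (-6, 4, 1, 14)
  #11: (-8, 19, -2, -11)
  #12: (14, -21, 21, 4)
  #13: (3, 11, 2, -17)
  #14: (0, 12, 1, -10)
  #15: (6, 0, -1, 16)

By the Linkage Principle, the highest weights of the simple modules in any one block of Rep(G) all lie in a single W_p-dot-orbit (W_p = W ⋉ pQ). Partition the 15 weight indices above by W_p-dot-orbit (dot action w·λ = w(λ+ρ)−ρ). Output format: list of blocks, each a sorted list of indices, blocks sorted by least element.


D_4 Cartan matrix, 4 simple roots permuted; ρ=(1,1,1,1).

Alcove-folded reps (p=23, 15 weights, presented ϖ-order):

  λ_1 → (1, 4, 2, 9)
  λ_2 → (1, 4, 2, 9)
  λ_3 → (7, 2, 1, 10)
  λ_4 → (5, 0, 2, 15)
  λ_5 → (3, 1, 1, 15)
  λ_6 → (5, 0, 2, 15)
  λ_7 → (7, 2, 1, 10)
  λ_8 → (7, 2, 1, 10)
  λ_9 → (1, 4, 2, 9)
  λ_10 → (5, 0, 2, 15)
  λ_11 → (7, 2, 1, 10)
  λ_12 → (5, 0, 2, 15)
  λ_13 → (0, 3, 1, 12)
  λ_14 → (1, 4, 2, 9)
  λ_15 → (5, 0, 2, 15)

The 15 indices split into 5 linkage classes (same alcove rep ⇔ same W_23-dot-orbit):

[[1, 2, 9, 14], [3, 7, 8, 11], [4, 6, 10, 12, 15], [5], [13]]


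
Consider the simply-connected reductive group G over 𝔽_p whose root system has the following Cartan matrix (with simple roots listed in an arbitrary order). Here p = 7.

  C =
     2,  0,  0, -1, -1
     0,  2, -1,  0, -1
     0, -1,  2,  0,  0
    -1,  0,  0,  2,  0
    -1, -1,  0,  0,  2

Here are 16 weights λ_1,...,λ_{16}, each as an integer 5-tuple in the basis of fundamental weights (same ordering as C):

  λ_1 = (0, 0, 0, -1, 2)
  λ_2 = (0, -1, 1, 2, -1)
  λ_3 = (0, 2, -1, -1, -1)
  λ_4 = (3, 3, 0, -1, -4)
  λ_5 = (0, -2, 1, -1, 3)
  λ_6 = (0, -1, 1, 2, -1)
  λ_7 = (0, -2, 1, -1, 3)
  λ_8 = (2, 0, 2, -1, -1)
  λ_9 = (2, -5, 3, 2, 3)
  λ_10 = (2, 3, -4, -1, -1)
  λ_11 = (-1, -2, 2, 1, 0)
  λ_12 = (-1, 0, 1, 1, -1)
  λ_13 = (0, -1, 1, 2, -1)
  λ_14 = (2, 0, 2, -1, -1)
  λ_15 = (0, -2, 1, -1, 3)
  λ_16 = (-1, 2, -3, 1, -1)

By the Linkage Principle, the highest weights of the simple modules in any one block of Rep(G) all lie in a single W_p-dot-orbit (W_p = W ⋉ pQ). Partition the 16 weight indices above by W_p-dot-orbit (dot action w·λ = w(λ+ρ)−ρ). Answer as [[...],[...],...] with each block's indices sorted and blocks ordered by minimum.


Cartan matrix: type A_5 (|W|=720); un-permuting the 5 rows.

Folding the 16 weights λ_j+ρ into Ā_7 (reps in the given 5-coord order):

  λ_1 → (1, 1, 1, 0, 3)
  λ_2 → (1, 0, 2, 3, 0)
  λ_3 → (1, 3, 0, 0, 0)
  λ_4 → (1, 1, 1, 0, 3)
  λ_5 → (1, 1, 1, 0, 3)
  λ_6 → (1, 0, 2, 3, 0)
  λ_7 → (1, 1, 1, 0, 3)
  λ_8 → (3, 1, 3, 0, 0)
  λ_9 → (3, 1, 3, 0, 0)
  λ_10 → (3, 1, 3, 0, 0)
  λ_11 → (0, 1, 2, 2, 0)
  λ_12 → (0, 1, 2, 2, 0)
  λ_13 → (1, 0, 2, 3, 0)
  λ_14 → (3, 1, 3, 0, 0)
  λ_15 → (1, 1, 1, 0, 3)
  λ_16 → (0, 1, 2, 2, 0)

Linkage partition of the 16 weights (5 classes, p=7):

[[1, 4, 5, 7, 15], [2, 6, 13], [3], [8, 9, 10, 14], [11, 12, 16]]


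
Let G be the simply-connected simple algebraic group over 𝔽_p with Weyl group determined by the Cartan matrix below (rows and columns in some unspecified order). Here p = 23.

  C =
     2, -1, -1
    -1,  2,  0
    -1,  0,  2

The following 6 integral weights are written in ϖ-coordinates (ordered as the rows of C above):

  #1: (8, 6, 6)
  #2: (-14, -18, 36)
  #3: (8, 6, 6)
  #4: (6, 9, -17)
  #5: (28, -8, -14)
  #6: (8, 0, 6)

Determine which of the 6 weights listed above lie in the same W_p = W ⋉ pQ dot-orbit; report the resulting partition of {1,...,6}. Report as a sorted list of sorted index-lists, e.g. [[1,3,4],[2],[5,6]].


Root system A_3: the 3×3 matrix C matches after relabeling.

Ā_23 reps of the 6 weights (A_3, coords as presented):

    λ_1 → (9, 7, 7)
    λ_2 → (9, 1, 7)
    λ_3 → (9, 7, 7)
    λ_4 → (9, 1, 7)
    λ_5 → (9, 1, 7)
    λ_6 → (9, 1, 7)

The 6 indices split into 2 linkage classes (same alcove rep ⇔ same W_23-dot-orbit):

[[1, 3], [2, 4, 5, 6]]


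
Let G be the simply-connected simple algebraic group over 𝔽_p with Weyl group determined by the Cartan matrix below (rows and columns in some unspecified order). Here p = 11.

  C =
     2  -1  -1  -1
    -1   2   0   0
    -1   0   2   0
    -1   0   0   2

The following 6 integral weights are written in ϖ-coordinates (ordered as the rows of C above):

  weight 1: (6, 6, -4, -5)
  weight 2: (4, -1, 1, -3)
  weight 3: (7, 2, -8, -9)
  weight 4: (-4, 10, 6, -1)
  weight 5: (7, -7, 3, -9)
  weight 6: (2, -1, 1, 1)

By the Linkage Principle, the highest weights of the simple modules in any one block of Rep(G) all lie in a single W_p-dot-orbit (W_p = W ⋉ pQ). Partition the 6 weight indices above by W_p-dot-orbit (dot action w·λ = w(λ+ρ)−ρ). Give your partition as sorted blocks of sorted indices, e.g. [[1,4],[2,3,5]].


D_4 Cartan matrix, 4 simple roots permuted; ρ=(1,1,1,1).

Alcove-folded reps (p=11, 6 weights, presented ϖ-order):

  1: (3, 4, 0, 1) · 2: (3, 0, 2, 2) · 3: (3, 4, 0, 1) · 4: (3, 4, 0, 1) · 5: (3, 0, 2, 2) · 6: (3, 0, 2, 2)

Linkage partition of the 6 weights (2 classes, p=11):

[[1, 3, 4], [2, 5, 6]]


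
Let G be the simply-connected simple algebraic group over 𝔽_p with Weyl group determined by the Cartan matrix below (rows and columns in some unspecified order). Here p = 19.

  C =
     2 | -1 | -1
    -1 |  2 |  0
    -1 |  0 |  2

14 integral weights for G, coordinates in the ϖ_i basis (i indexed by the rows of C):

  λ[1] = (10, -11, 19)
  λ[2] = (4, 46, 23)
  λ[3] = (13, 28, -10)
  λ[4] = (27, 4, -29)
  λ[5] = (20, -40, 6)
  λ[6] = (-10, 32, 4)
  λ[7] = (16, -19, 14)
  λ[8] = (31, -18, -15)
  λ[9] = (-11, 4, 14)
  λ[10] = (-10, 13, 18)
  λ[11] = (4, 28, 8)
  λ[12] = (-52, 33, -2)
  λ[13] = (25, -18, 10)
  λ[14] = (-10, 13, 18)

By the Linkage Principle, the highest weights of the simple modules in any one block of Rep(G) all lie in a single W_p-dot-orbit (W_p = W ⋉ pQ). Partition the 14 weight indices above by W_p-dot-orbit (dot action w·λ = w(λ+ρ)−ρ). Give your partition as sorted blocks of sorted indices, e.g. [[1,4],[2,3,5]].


Cartan matrix: type A_3 (|W|=24); un-permuting the 3 rows.

λ_j+ρ reflected into Ā_19 (⟨·,θ^∨⟩≤19); 3-tuples as given:

    λ_1+ρ ↦ (1, 1, 7)
    λ_2+ρ ↦ (9, 0, 5)
    λ_3+ρ ↦ (5, 5, 5)
    λ_4+ρ ↦ (9, 0, 5)
    λ_5+ρ ↦ (1, 1, 7)
    λ_6+ρ ↦ (5, 5, 5)
    λ_7+ρ ↦ (1, 4, 1)
    λ_8+ρ ↦ (1, 4, 1)
    λ_9+ρ ↦ (5, 5, 5)
    λ_10+ρ ↦ (9, 0, 5)
    λ_11+ρ ↦ (5, 5, 5)
    λ_12+ρ ↦ (1, 4, 1)
    λ_13+ρ ↦ (1, 1, 7)
    λ_14+ρ ↦ (9, 0, 5)

These 14 weights hit 4 W_19-dot-orbits; sizes (3, 4, 4, 3):

[[1, 5, 13], [2, 4, 10, 14], [3, 6, 9, 11], [7, 8, 12]]


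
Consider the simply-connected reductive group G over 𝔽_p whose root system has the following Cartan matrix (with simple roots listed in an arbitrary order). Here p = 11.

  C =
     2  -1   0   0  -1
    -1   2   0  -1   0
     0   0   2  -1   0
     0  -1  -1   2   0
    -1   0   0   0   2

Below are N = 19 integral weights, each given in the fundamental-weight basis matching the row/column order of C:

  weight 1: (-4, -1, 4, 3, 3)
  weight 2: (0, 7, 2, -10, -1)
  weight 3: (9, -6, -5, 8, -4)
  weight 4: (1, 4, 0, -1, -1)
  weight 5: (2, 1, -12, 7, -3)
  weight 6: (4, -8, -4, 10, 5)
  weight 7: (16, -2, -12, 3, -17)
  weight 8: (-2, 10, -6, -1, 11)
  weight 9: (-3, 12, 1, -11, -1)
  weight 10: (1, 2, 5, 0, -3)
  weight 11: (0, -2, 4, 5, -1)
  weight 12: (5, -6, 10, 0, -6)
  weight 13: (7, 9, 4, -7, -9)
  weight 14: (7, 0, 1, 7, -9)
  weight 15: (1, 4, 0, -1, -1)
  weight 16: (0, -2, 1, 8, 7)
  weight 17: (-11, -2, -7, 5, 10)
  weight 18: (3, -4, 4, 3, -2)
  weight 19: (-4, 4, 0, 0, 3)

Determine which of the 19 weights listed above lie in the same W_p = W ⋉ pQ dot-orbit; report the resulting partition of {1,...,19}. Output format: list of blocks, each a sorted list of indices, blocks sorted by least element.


Dynkin diagram of C (from the 8 off-diagonal −1 entries): A_5.

Alcove-folded reps (p=11, 19 weights, presented ϖ-order):

  λ_1+ρ ↦ (0, 3, 5, 1, 1)
  λ_2+ρ ↦ (0, 1, 6, 2, 0)
  λ_3+ρ ↦ (2, 5, 1, 0, 0)
  λ_4+ρ ↦ (2, 5, 1, 0, 0)
  λ_5+ρ ↦ (0, 1, 6, 2, 0)
  λ_6+ρ ↦ (2, 5, 1, 0, 0)
  λ_7+ρ ↦ (2, 5, 1, 0, 0)
  λ_8+ρ ↦ (0, 1, 5, 5, 0)
  λ_9+ρ ↦ (0, 1, 6, 2, 0)
  λ_10+ρ ↦ (0, 3, 5, 1, 1)
  λ_11+ρ ↦ (0, 1, 5, 5, 0)
  λ_12+ρ ↦ (0, 3, 5, 1, 1)
  λ_13+ρ ↦ (0, 3, 5, 1, 1)
  λ_14+ρ ↦ (0, 1, 6, 2, 0)
  λ_15+ρ ↦ (2, 5, 1, 0, 0)
  λ_16+ρ ↦ (0, 1, 6, 2, 0)
  λ_17+ρ ↦ (0, 1, 5, 5, 0)
  λ_18+ρ ↦ (0, 3, 5, 1, 1)
  λ_19+ρ ↦ (3, 2, 1, 1, 1)

Grouping the 19 weights by Ā_11-representative: 5 linkage classes.

[[1, 10, 12, 13, 18], [2, 5, 9, 14, 16], [3, 4, 6, 7, 15], [8, 11, 17], [19]]


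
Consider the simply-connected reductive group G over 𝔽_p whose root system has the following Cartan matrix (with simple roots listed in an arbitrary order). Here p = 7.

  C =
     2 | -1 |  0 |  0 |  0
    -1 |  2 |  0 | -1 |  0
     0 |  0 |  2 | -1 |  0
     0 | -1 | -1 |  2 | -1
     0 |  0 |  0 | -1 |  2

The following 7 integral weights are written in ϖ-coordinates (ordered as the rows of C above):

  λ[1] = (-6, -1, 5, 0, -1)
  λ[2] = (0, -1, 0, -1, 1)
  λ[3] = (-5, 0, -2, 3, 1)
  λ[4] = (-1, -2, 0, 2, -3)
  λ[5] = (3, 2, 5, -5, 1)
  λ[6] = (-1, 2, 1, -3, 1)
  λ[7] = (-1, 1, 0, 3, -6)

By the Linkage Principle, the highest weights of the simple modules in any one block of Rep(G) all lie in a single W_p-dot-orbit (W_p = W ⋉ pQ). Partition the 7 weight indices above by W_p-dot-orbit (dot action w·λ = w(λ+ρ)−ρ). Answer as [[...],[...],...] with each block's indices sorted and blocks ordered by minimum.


C ↔ D_5 under row/col permutation; |W(D_5)| = 1920.

W_7-reps of the 7 weights in Ā_7 (same 5-coord order as C):

  λ_1+ρ ↦ (0, 0, 2, 0, 4)
  λ_2+ρ ↦ (1, 0, 1, 0, 2)
  λ_3+ρ ↦ (1, 0, 1, 0, 2)
  λ_4+ρ ↦ (1, 0, 1, 0, 2)
  λ_5+ρ ↦ (0, 1, 0, 2, 0)
  λ_6+ρ ↦ (0, 1, 0, 2, 0)
  λ_7+ρ ↦ (0, 0, 0, 1, 4)

Partition of {1..7} into 4 W_7-dot-orbits:

[[1], [2, 3, 4], [5, 6], [7]]


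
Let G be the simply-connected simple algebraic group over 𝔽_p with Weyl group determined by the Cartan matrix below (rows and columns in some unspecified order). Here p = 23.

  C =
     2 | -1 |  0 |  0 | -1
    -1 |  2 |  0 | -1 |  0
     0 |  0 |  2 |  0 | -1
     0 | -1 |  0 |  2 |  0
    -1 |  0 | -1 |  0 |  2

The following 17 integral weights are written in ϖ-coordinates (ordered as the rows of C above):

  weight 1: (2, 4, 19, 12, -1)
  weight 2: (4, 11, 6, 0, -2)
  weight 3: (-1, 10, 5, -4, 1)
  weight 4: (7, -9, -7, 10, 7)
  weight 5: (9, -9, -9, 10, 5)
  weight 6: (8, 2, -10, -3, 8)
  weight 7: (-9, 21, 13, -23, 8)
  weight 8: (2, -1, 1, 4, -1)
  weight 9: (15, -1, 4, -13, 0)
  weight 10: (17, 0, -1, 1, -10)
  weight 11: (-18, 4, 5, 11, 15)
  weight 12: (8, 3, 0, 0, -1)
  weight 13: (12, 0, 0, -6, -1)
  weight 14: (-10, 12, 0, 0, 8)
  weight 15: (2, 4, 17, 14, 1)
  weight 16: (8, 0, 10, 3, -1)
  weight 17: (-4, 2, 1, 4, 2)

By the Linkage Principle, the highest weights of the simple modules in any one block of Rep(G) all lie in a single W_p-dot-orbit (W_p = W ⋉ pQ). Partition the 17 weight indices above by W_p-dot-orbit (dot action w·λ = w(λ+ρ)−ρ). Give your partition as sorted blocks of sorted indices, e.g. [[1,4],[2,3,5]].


Cartan matrix: type A_5 (|W|=720); un-permuting the 5 rows.

Ā_23 reps of the 17 weights (A_5, coords as presented):

  λ_1 → (3, 0, 2, 5, 0) · λ_2 → (4, 12, 5, 0, 1) · λ_3 → (0, 8, 6, 3, 2) · λ_4 → (0, 8, 6, 3, 2) · λ_5 → (0, 8, 6, 3, 2) · λ_6 → (9, 1, 9, 2, 0) · λ_7 → (0, 8, 0, 0, 1) · λ_8 → (3, 0, 2, 5, 0) · λ_9 → (4, 12, 5, 0, 1) · λ_10 → (9, 1, 9, 2, 0) · λ_11 → (4, 12, 5, 0, 1) · λ_12 → (9, 4, 1, 1, 0) · λ_13 → (9, 4, 1, 1, 0) · λ_14 → (9, 4, 1, 1, 0) · λ_15 → (3, 0, 2, 5, 0) · λ_16 → (9, 1, 9, 2, 0) · λ_17 → (3, 0, 2, 5, 0)

The 17 indices split into 6 linkage classes (same alcove rep ⇔ same W_23-dot-orbit):

[[1, 8, 15, 17], [2, 9, 11], [3, 4, 5], [6, 10, 16], [7], [12, 13, 14]]


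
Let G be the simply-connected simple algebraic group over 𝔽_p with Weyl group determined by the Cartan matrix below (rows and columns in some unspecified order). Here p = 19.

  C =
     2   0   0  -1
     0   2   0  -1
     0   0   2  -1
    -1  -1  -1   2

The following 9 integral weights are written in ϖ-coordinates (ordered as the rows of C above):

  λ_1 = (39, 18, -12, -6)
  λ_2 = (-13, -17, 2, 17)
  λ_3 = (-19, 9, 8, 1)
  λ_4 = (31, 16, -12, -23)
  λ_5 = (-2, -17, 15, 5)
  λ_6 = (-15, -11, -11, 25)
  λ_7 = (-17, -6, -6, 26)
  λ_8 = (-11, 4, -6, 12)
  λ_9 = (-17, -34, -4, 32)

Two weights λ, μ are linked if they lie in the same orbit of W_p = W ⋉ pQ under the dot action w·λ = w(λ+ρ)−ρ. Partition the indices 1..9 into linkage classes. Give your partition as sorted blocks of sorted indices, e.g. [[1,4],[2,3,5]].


Cartan matrix: type D_4 (|W|=192); un-permuting the 4 rows.

Each λ_j+ρ reduced to Ā_19; 4-tuples below use C's row order:

    1: (11, 0, 2, 3)
    2: (2, 6, 7, 1)
    3: (2, 6, 7, 1)
    4: (8, 3, 3, 2)
    5: (8, 3, 3, 2)
    6: (6, 2, 2, 1)
    7: (8, 3, 3, 2)
    8: (8, 3, 3, 2)
    9: (11, 0, 2, 3)

These 9 weights hit 4 W_19-dot-orbits; sizes (2, 2, 4, 1):

[[1, 9], [2, 3], [4, 5, 7, 8], [6]]


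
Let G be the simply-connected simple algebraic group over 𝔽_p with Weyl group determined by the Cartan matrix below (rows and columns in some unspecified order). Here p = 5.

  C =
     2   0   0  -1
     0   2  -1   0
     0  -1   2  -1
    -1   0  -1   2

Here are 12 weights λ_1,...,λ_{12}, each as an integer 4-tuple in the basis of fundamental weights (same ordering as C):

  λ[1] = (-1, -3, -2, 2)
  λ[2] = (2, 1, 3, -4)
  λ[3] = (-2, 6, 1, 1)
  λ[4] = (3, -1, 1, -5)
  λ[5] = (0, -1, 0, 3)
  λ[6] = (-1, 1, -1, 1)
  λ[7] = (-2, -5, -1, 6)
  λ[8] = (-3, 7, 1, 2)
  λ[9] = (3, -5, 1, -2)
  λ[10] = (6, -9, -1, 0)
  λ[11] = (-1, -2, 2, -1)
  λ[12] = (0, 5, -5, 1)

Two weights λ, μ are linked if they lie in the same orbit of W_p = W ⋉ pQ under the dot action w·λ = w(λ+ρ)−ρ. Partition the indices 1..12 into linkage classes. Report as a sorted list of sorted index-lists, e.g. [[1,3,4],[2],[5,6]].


Cartan matrix: type A_4 (|W|=120); un-permuting the 4 rows.

W_5-reps of the 12 weights in Ā_5 (same 4-coord order as C):

    1: (0, 1, 2, 0)
    2: (1, 1, 1, 2)
    3: (1, 1, 1, 2)
    4: (0, 2, 0, 2)
    5: (0, 1, 0, 4)
    6: (0, 2, 0, 2)
    7: (0, 1, 2, 1)
    8: (0, 2, 0, 2)
    9: (1, 1, 1, 2)
    10: (0, 2, 0, 2)
    11: (0, 1, 2, 0)
    12: (0, 1, 2, 1)

The 12 indices split into 5 linkage classes (same alcove rep ⇔ same W_5-dot-orbit):

[[1, 11], [2, 3, 9], [4, 6, 8, 10], [5], [7, 12]]


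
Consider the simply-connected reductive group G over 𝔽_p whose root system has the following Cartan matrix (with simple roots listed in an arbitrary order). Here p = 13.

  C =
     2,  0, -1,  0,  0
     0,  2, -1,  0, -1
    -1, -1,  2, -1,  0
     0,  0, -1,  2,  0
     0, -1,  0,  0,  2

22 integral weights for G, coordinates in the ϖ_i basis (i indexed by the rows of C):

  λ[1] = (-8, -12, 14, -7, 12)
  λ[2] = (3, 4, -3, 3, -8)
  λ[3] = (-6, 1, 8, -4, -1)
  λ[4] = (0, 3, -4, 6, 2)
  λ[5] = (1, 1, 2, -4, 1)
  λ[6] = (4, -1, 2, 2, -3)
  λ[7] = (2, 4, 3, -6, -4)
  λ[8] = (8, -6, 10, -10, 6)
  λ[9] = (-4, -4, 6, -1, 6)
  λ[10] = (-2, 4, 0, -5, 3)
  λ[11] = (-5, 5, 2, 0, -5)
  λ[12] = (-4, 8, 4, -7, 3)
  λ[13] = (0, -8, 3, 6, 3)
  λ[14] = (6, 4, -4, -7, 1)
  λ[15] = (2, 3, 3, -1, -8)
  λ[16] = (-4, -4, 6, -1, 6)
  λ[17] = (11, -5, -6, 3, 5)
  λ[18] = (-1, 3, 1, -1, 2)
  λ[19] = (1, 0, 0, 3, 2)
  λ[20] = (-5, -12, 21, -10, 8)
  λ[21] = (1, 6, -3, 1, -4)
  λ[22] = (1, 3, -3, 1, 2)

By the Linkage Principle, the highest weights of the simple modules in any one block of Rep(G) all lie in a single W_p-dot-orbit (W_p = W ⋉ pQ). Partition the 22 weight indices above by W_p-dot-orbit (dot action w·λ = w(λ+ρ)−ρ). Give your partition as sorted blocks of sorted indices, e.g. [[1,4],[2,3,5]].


Dynkin diagram of C (from the 8 off-diagonal −1 entries): D_5.

Ā_13 reps of the 22 weights (D_5, coords as presented):

  1: (2, 2, 0, 3, 2) · 2: (0, 2, 2, 0, 3) · 3: (5, 1, 1, 3, 0) · 4: (2, 1, 1, 4, 3) · 5: (2, 2, 0, 3, 2) · 6: (5, 1, 1, 3, 0) · 7: (2, 1, 1, 4, 3) · 8: (0, 2, 2, 0, 3) · 9: (3, 1, 1, 0, 4) · 10: (3, 1, 1, 0, 4) · 11: (3, 1, 1, 0, 4) · 12: (1, 2, 1, 0, 1) · 13: (2, 1, 1, 4, 3) · 14: (2, 2, 0, 3, 2) · 15: (3, 1, 1, 0, 4) · 16: (3, 1, 1, 0, 4) · 17: (2, 1, 1, 4, 3) · 18: (0, 2, 2, 0, 3) · 19: (2, 1, 1, 4, 3) · 20: (2, 2, 0, 3, 2) · 21: (0, 2, 2, 0, 3) · 22: (0, 2, 2, 0, 3)

Grouping the 22 weights by Ā_13-representative: 6 linkage classes.

[[1, 5, 14, 20], [2, 8, 18, 21, 22], [3, 6], [4, 7, 13, 17, 19], [9, 10, 11, 15, 16], [12]]


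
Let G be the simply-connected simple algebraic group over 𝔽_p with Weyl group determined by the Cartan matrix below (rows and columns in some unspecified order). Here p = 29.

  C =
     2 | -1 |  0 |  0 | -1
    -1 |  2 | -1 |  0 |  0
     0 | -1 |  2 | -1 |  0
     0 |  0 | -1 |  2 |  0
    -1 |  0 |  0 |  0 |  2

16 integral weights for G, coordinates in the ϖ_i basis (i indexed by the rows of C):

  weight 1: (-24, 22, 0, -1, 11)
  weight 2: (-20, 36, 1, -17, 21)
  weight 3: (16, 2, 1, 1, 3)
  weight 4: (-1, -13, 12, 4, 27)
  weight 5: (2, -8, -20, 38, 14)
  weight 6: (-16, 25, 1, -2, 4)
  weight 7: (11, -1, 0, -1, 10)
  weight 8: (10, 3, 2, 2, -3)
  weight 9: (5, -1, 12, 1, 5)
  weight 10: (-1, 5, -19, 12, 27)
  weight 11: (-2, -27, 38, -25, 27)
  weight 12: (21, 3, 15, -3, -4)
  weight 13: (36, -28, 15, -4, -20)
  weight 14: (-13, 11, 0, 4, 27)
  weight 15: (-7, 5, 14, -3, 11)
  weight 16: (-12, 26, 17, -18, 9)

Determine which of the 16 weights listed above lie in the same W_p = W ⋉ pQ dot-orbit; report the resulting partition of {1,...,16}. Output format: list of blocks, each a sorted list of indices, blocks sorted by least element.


Root system A_5: the 5×5 matrix C matches after relabeling.

λ_j+ρ reflected into Ā_29 (⟨·,θ^∨⟩≤29); 5-tuples as given:

  λ_1 → (12, 0, 1, 0, 11);  λ_2 → (9, 4, 3, 3, 2);  λ_3 → (17, 3, 2, 2, 4);  λ_4 → (12, 0, 1, 0, 11);  λ_5 → (9, 4, 3, 3, 2);  λ_6 → (5, 11, 1, 1, 10);  λ_7 → (12, 0, 1, 0, 11);  λ_8 → (9, 4, 3, 3, 2);  λ_9 → (6, 0, 13, 2, 6);  λ_10 → (12, 0, 1, 0, 11);  λ_11 → (5, 11, 1, 1, 10);  λ_12 → (9, 4, 3, 3, 2);  λ_13 → (9, 4, 3, 3, 2);  λ_14 → (12, 0, 1, 0, 11);  λ_15 → (6, 0, 13, 2, 6);  λ_16 → (5, 11, 1, 1, 10)

These 16 weights hit 5 W_29-dot-orbits; sizes (5, 5, 1, 3, 2):

[[1, 4, 7, 10, 14], [2, 5, 8, 12, 13], [3], [6, 11, 16], [9, 15]]


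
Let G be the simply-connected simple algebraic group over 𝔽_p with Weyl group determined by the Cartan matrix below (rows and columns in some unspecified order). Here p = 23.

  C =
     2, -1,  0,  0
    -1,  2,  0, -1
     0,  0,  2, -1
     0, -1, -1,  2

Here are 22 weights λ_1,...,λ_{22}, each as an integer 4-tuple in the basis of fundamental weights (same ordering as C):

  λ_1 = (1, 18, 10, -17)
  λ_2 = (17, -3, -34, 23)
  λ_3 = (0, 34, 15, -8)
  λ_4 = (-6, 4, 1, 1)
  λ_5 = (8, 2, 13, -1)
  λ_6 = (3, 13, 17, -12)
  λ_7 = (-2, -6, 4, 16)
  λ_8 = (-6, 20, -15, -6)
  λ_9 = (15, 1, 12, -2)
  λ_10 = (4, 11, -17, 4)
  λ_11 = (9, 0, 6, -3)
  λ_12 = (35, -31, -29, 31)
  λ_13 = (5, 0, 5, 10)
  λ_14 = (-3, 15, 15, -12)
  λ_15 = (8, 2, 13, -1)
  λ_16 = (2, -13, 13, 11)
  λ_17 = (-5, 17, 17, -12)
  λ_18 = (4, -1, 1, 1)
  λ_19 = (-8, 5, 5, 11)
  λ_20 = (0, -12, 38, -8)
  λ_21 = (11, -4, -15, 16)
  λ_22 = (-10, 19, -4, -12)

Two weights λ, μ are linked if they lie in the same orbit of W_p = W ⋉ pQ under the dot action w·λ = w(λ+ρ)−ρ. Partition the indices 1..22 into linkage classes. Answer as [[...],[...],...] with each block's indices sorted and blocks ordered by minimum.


Root system A_4: the 4×4 matrix C matches after relabeling.

W_23-reps of the 22 weights in Ā_23 (same 4-coord order as C):

  1: (2, 3, 5, 11) · 2: (9, 1, 5, 1) · 3: (9, 1, 5, 1) · 4: (5, 0, 2, 2) · 5: (6, 3, 11, 0) · 6: (2, 3, 5, 11) · 7: (5, 1, 5, 11) · 8: (2, 3, 5, 11) · 9: (9, 1, 5, 1) · 10: (5, 1, 5, 11) · 11: (9, 1, 5, 1) · 12: (3, 2, 6, 8) · 13: (5, 1, 5, 11) · 14: (2, 3, 5, 11) · 15: (6, 3, 11, 0) · 16: (6, 3, 11, 0) · 17: (2, 3, 5, 11) · 18: (5, 0, 2, 2) · 19: (5, 1, 5, 11) · 20: (9, 1, 5, 1) · 21: (6, 3, 11, 0) · 22: (6, 3, 11, 0)

6 distinct reps among the 22 weights ⇒ 6 W_23-linkage classes:

[[1, 6, 8, 14, 17], [2, 3, 9, 11, 20], [4, 18], [5, 15, 16, 21, 22], [7, 10, 13, 19], [12]]
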